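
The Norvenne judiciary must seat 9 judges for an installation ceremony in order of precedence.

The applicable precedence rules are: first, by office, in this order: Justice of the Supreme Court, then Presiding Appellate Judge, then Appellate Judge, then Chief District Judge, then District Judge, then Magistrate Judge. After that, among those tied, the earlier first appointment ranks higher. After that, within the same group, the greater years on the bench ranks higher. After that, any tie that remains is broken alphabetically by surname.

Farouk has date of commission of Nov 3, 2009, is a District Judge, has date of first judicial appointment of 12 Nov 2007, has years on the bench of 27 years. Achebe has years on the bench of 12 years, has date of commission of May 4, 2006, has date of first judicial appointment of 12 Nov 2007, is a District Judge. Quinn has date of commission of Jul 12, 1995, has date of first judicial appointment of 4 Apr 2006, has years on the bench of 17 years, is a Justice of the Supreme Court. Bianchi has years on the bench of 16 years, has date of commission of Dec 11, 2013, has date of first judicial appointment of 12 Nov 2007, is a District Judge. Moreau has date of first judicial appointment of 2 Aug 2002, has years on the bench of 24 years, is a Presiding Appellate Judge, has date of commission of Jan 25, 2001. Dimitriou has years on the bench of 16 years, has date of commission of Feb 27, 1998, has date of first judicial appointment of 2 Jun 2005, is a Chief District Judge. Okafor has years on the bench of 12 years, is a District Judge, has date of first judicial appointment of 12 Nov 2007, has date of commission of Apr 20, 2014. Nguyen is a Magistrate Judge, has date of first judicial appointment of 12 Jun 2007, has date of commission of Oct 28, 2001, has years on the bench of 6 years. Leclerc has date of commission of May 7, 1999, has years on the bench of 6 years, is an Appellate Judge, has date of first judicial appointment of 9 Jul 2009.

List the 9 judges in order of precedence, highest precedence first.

Quinn, Moreau, Leclerc, Dimitriou, Farouk, Bianchi, Achebe, Okafor, Nguyen

By office: Quinn (Justice of the Supreme Court); then Moreau (Presiding Appellate Judge); then Leclerc (Appellate Judge); then Dimitriou (Chief District Judge); then Farouk, Bianchi, Achebe and Okafor (District Judge); then Nguyen (Magistrate Judge).
Farouk, Bianchi, Achebe and Okafor all have date of first judicial appointment 12 Nov 2007, so the next rule applies.
Among Farouk, Bianchi, Achebe and Okafor, by years on the bench (higher first): Farouk (27 years) before Bianchi (16 years) before Achebe and Okafor (12 years).
Among Achebe and Okafor, alphabetically by surname: Achebe before Okafor.
Full order: Quinn, Moreau, Leclerc, Dimitriou, Farouk, Bianchi, Achebe, Okafor, Nguyen.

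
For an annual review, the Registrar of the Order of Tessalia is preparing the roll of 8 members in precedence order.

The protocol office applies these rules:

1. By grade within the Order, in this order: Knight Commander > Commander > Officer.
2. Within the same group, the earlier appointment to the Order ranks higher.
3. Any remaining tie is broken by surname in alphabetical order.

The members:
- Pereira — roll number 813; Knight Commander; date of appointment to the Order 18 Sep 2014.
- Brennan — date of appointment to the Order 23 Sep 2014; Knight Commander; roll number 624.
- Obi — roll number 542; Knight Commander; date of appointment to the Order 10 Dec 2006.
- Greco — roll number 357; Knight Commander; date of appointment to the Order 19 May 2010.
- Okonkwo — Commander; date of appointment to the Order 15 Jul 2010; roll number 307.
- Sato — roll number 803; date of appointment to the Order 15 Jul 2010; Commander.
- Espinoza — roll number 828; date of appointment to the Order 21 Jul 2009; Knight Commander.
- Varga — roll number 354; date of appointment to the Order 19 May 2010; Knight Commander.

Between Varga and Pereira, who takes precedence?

By grade within the Order: Obi, Espinoza, Greco, Varga, Pereira and Brennan (Knight Commander); then Okonkwo and Sato (Commander).
Among Obi, Espinoza, Greco, Varga, Pereira and Brennan, by date of appointment to the Order (earlier first): Obi (10 Dec 2006) before Espinoza (21 Jul 2009) before Greco and Varga (19 May 2010) before Pereira (18 Sep 2014) before Brennan (23 Sep 2014).
Among Greco and Varga, alphabetically by surname: Greco before Varga.
Okonkwo and Sato both have date of appointment to the Order 15 Jul 2010, so the next rule applies.
Among Okonkwo and Sato, alphabetically by surname: Okonkwo before Sato.
So Varga takes precedence.

Varga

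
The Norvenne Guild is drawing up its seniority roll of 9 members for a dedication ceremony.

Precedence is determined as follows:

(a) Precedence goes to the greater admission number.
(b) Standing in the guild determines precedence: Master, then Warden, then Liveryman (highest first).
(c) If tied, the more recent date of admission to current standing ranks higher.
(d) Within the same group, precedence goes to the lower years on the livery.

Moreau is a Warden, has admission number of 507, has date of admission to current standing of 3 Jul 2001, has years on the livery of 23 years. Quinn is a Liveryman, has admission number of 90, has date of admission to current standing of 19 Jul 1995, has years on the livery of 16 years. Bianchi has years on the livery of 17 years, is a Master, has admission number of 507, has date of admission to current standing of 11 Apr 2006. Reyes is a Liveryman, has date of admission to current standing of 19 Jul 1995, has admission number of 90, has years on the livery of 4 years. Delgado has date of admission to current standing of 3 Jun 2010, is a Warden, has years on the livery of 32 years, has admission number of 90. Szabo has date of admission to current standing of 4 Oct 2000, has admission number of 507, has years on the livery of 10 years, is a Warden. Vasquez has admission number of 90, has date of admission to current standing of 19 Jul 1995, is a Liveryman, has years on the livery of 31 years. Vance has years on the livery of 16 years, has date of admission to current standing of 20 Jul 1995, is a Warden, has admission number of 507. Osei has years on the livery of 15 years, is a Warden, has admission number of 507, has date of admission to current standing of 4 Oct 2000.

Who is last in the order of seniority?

Vasquez

By admission number (higher first): Bianchi, Moreau, Szabo, Osei and Vance (each 507); then Delgado, Reyes, Quinn and Vasquez (each 90).
Among Bianchi, Moreau, Szabo, Osei and Vance, by standing in the guild: Bianchi (Master) before Moreau, Szabo, Osei and Vance (Warden).
Among Moreau, Szabo, Osei and Vance, by date of admission to current standing (later first): Moreau (3 Jul 2001) before Szabo and Osei (4 Oct 2000) before Vance (20 Jul 1995).
Among Szabo and Osei, by years on the livery (lower first): Szabo (10 years) before Osei (15 years).
Among Delgado, Reyes, Quinn and Vasquez, by standing in the guild: Delgado (Warden) before Reyes, Quinn and Vasquez (Liveryman).
Reyes, Quinn and Vasquez all have date of admission to current standing 19 Jul 1995, so the next rule applies.
Among Reyes, Quinn and Vasquez, by years on the livery (lower first): Reyes (4 years) before Quinn (16 years) before Vasquez (31 years).
Order: Bianchi, Moreau, Szabo, Osei, Vance, Delgado, Reyes, Quinn, Vasquez.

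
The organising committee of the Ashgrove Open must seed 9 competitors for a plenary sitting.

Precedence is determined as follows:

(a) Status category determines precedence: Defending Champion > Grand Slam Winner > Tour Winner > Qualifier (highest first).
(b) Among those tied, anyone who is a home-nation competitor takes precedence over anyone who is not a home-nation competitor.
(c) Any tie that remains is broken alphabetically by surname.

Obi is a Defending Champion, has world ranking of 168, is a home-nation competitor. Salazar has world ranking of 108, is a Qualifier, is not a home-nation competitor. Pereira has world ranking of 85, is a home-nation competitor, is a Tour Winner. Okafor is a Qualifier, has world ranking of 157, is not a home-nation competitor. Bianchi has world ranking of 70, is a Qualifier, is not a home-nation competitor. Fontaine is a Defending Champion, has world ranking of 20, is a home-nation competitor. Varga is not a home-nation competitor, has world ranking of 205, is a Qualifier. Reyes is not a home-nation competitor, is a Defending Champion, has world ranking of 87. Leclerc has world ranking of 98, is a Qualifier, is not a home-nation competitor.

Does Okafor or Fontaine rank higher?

By status category: Fontaine, Obi and Reyes (Defending Champion); then Pereira (Tour Winner); then Bianchi, Leclerc, Okafor, Salazar and Varga (Qualifier).
Among Fontaine, Obi and Reyes, a home-nation competitor before not a home-nation competitor: Fontaine and Obi (a home-nation competitor) before Reyes (not a home-nation competitor).
Among Fontaine and Obi, alphabetically by surname: Fontaine before Obi.
Bianchi, Leclerc, Okafor, Salazar and Varga are each not a home-nation competitor, so the next rule applies.
Among Bianchi, Leclerc, Okafor, Salazar and Varga, alphabetically by surname: Bianchi before Leclerc before Okafor before Salazar before Varga.
So Fontaine takes precedence.

Fontaine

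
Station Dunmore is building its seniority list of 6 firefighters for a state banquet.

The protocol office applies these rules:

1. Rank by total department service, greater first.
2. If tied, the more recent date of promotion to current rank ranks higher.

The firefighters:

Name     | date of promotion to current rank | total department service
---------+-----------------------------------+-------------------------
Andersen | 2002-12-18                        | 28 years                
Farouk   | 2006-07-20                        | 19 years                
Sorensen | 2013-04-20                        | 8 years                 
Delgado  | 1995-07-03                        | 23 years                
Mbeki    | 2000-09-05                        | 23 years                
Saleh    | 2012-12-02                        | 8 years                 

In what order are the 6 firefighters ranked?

Andersen, Mbeki, Delgado, Farouk, Sorensen, Saleh

By total department service (higher first): Andersen (28 years); then Mbeki and Delgado (both 23 years); then Farouk (19 years); then Sorensen and Saleh (both 8 years).
Among Mbeki and Delgado, by date of promotion to current rank (later first): Mbeki (2000-09-05) before Delgado (1995-07-03).
Among Sorensen and Saleh, by date of promotion to current rank (later first): Sorensen (2013-04-20) before Saleh (2012-12-02).
Full order: Andersen, Mbeki, Delgado, Farouk, Sorensen, Saleh.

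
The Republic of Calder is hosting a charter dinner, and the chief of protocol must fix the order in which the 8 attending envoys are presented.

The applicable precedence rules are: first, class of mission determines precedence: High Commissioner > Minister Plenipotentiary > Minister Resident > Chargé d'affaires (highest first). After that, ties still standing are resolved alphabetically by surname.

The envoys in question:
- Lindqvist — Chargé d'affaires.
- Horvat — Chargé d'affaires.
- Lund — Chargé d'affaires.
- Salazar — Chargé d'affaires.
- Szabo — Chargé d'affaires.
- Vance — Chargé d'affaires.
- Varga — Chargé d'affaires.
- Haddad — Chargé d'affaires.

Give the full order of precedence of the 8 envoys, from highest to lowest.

By class of mission: Haddad, Horvat, Lindqvist, Lund, Salazar, Szabo, Vance and Varga (Chargé d'affaires).
Among Haddad, Horvat, Lindqvist, Lund, Salazar, Szabo, Vance and Varga, alphabetically by surname: Haddad before Horvat before Lindqvist before Lund before Salazar before Szabo before Vance before Varga.
Full order: Haddad, Horvat, Lindqvist, Lund, Salazar, Szabo, Vance, Varga.

Haddad, Horvat, Lindqvist, Lund, Salazar, Szabo, Vance, Varga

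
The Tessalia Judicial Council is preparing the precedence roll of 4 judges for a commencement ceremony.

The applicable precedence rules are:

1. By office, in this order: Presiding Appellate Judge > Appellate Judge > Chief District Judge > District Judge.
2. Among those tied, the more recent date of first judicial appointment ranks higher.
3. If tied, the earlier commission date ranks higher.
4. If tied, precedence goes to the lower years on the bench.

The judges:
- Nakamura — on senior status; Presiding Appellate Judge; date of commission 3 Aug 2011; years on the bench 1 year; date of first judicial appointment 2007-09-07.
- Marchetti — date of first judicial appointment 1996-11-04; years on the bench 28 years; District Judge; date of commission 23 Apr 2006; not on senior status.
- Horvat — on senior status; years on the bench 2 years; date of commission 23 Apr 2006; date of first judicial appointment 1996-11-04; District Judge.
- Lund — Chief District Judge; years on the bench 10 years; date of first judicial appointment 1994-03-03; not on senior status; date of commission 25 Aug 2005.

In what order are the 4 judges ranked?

By office: Nakamura (Presiding Appellate Judge); then Lund (Chief District Judge); then Horvat and Marchetti (District Judge).
Horvat and Marchetti both have date of first judicial appointment 1996-11-04, so the next rule applies.
Horvat and Marchetti both have date of commission 23 Apr 2006, so the next rule applies.
Among Horvat and Marchetti, by years on the bench (lower first): Horvat (2 years) before Marchetti (28 years).
Full order: Nakamura, Lund, Horvat, Marchetti.

Nakamura, Lund, Horvat, Marchetti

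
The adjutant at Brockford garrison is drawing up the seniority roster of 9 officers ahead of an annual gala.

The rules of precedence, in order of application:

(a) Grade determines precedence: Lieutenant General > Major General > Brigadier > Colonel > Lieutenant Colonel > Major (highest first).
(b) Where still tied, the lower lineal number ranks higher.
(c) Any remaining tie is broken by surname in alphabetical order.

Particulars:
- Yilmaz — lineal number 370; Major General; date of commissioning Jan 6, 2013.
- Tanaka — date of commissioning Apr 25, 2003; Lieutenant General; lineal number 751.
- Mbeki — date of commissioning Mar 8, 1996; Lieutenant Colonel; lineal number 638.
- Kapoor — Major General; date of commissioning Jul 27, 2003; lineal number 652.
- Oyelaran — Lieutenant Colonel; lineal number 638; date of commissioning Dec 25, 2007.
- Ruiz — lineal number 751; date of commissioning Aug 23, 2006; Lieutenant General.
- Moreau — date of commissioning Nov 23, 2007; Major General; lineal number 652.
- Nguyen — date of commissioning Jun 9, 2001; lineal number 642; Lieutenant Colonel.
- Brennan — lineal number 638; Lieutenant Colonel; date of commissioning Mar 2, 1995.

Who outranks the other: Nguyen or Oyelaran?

By grade: Ruiz and Tanaka (Lieutenant General); then Yilmaz, Kapoor and Moreau (Major General); then Brennan, Mbeki, Oyelaran and Nguyen (Lieutenant Colonel).
Ruiz and Tanaka both have lineal number 751, so the next rule applies.
Among Ruiz and Tanaka, alphabetically by surname: Ruiz before Tanaka.
Among Yilmaz, Kapoor and Moreau, by lineal number (lower first): Yilmaz (370) before Kapoor and Moreau (652).
Among Kapoor and Moreau, alphabetically by surname: Kapoor before Moreau.
Among Brennan, Mbeki, Oyelaran and Nguyen, by lineal number (lower first): Brennan, Mbeki and Oyelaran (638) before Nguyen (642).
Among Brennan, Mbeki and Oyelaran, alphabetically by surname: Brennan before Mbeki before Oyelaran.
So Oyelaran takes precedence.

Oyelaran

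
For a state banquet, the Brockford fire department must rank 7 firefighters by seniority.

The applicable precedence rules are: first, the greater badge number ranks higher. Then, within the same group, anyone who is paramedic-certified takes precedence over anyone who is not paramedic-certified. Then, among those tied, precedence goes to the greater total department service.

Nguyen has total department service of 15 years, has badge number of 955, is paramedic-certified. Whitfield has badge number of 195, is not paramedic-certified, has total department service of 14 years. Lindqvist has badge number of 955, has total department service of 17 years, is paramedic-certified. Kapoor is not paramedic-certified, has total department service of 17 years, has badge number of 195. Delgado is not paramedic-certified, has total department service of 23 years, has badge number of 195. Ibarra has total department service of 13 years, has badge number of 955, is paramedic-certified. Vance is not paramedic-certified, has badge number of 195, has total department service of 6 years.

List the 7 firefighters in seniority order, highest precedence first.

Lindqvist, Nguyen, Ibarra, Delgado, Kapoor, Whitfield, Vance

By badge number (higher first): Lindqvist, Nguyen and Ibarra (each 955); then Delgado, Kapoor, Whitfield and Vance (each 195).
Lindqvist, Nguyen and Ibarra are each paramedic-certified, so the next rule applies.
Among Lindqvist, Nguyen and Ibarra, by total department service (higher first): Lindqvist (17 years) before Nguyen (15 years) before Ibarra (13 years).
Delgado, Kapoor, Whitfield and Vance are each not paramedic-certified, so the next rule applies.
Among Delgado, Kapoor, Whitfield and Vance, by total department service (higher first): Delgado (23 years) before Kapoor (17 years) before Whitfield (14 years) before Vance (6 years).
Full order: Lindqvist, Nguyen, Ibarra, Delgado, Kapoor, Whitfield, Vance.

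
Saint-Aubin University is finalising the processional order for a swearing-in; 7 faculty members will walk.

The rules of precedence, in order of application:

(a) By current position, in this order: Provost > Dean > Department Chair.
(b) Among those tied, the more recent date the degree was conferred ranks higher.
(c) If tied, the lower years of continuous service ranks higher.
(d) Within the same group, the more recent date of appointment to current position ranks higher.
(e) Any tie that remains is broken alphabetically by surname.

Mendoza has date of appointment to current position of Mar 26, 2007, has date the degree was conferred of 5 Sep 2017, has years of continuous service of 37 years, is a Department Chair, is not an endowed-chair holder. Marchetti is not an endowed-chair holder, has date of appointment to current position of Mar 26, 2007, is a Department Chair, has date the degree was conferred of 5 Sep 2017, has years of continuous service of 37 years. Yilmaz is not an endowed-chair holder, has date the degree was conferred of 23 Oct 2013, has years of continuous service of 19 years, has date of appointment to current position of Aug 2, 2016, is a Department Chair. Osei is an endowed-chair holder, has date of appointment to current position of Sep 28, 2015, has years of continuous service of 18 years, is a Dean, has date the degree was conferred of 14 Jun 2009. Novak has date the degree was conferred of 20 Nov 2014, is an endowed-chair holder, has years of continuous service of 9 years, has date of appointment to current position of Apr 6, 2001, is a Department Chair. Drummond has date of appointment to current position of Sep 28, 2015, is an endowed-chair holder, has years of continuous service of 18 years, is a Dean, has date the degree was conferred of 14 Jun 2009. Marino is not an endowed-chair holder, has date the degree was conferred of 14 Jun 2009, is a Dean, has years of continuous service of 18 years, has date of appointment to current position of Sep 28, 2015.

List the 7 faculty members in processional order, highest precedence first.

By current position: Drummond, Marino and Osei (Dean); then Marchetti, Mendoza, Novak and Yilmaz (Department Chair).
Drummond, Marino and Osei all have date the degree was conferred 14 Jun 2009, so the next rule applies.
Drummond, Marino and Osei all have years of continuous service 18 years, so the next rule applies.
Drummond, Marino and Osei all have date of appointment to current position Sep 28, 2015, so the next rule applies.
Among Drummond, Marino and Osei, alphabetically by surname: Drummond before Marino before Osei.
Among Marchetti, Mendoza, Novak and Yilmaz, by date the degree was conferred (later first): Marchetti and Mendoza (5 Sep 2017) before Novak (20 Nov 2014) before Yilmaz (23 Oct 2013).
Marchetti and Mendoza both have years of continuous service 37 years, so the next rule applies.
Marchetti and Mendoza both have date of appointment to current position Mar 26, 2007, so the next rule applies.
Among Marchetti and Mendoza, alphabetically by surname: Marchetti before Mendoza.
Full order: Drummond, Marino, Osei, Marchetti, Mendoza, Novak, Yilmaz.

Drummond, Marino, Osei, Marchetti, Mendoza, Novak, Yilmaz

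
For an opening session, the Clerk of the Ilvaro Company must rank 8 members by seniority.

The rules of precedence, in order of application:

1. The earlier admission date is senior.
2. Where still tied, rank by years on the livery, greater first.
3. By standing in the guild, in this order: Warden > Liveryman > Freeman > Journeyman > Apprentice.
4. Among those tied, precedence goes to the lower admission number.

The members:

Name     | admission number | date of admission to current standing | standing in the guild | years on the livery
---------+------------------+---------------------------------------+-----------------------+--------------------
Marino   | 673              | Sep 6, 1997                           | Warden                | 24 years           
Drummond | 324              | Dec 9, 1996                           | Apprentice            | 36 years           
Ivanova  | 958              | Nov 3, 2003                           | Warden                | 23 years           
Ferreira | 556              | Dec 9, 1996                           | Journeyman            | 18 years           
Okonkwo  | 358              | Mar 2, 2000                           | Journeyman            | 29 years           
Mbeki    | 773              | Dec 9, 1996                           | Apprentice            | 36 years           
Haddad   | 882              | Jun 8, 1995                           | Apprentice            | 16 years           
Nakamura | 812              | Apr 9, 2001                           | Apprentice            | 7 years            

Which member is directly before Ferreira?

Mbeki

By date of admission to current standing (earlier first): Haddad (Jun 8, 1995); then Drummond, Mbeki and Ferreira (each Dec 9, 1996); then Marino (Sep 6, 1997); then Okonkwo (Mar 2, 2000); then Nakamura (Apr 9, 2001); then Ivanova (Nov 3, 2003).
Among Drummond, Mbeki and Ferreira, by years on the livery (higher first): Drummond and Mbeki (36 years) before Ferreira (18 years).
Drummond and Mbeki are each Apprentice, so the next rule applies.
Among Drummond and Mbeki, by admission number (lower first): Drummond (324) before Mbeki (773).
Order: Haddad, Drummond, Mbeki, Ferreira, Marino, Okonkwo, Nakamura, Ivanova.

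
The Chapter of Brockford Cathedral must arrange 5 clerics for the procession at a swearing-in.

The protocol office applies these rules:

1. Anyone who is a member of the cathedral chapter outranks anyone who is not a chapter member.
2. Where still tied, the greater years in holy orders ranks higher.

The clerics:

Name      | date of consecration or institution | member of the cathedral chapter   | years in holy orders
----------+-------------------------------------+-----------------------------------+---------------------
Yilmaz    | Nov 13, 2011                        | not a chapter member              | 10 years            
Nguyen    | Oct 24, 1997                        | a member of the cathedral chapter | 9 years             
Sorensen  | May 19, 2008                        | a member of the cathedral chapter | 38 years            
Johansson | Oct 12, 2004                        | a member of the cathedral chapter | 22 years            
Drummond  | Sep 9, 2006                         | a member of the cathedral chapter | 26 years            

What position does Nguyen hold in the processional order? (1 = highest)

By the first rule: Sorensen, Drummond, Johansson and Nguyen (each a member of the cathedral chapter); then Yilmaz (not a chapter member).
Among Sorensen, Drummond, Johansson and Nguyen, by years in holy orders (higher first): Sorensen (38 years) before Drummond (26 years) before Johansson (22 years) before Nguyen (9 years).
Order: Sorensen, Drummond, Johansson, Nguyen, Yilmaz. So position 4.

4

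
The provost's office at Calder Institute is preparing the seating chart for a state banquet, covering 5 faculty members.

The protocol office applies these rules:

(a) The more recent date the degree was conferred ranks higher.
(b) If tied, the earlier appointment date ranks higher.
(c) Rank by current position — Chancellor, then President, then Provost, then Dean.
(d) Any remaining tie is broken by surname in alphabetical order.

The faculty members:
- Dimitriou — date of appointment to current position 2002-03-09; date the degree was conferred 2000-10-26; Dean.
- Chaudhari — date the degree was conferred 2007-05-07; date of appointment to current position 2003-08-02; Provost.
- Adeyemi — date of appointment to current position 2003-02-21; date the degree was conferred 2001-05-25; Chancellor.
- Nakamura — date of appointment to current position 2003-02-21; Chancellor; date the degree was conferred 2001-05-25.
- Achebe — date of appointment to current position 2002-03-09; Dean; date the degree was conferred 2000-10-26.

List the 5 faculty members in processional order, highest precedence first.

By date the degree was conferred (later first): Chaudhari (2007-05-07); then Adeyemi and Nakamura (both 2001-05-25); then Achebe and Dimitriou (both 2000-10-26).
Adeyemi and Nakamura both have date of appointment to current position 2003-02-21, so the next rule applies.
Adeyemi and Nakamura are each Chancellor, so the next rule applies.
Among Adeyemi and Nakamura, alphabetically by surname: Adeyemi before Nakamura.
Achebe and Dimitriou both have date of appointment to current position 2002-03-09, so the next rule applies.
Achebe and Dimitriou are each Dean, so the next rule applies.
Among Achebe and Dimitriou, alphabetically by surname: Achebe before Dimitriou.
Full order: Chaudhari, Adeyemi, Nakamura, Achebe, Dimitriou.

Chaudhari, Adeyemi, Nakamura, Achebe, Dimitriou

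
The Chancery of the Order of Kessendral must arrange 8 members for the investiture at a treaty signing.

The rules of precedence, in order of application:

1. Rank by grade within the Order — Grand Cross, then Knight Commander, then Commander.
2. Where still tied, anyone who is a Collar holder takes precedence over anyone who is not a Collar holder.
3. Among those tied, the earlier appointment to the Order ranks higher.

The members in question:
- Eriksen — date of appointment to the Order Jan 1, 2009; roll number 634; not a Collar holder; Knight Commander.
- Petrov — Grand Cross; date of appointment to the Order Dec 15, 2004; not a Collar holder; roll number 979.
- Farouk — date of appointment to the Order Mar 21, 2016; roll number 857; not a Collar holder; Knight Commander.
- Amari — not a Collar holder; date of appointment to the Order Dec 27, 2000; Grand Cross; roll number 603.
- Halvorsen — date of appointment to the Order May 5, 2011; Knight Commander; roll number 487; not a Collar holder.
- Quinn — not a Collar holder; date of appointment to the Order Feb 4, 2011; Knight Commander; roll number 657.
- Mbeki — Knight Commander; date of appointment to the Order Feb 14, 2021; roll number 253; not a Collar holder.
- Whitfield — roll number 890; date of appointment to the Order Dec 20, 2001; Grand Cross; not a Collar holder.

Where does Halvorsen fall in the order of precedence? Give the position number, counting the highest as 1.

6

By grade within the Order: Amari, Whitfield and Petrov (Grand Cross); then Eriksen, Quinn, Halvorsen, Farouk and Mbeki (Knight Commander).
Amari, Whitfield and Petrov are each not a Collar holder, so the next rule applies.
Among Amari, Whitfield and Petrov, by date of appointment to the Order (earlier first): Amari (Dec 27, 2000) before Whitfield (Dec 20, 2001) before Petrov (Dec 15, 2004).
Eriksen, Quinn, Halvorsen, Farouk and Mbeki are each not a Collar holder, so the next rule applies.
Among Eriksen, Quinn, Halvorsen, Farouk and Mbeki, by date of appointment to the Order (earlier first): Eriksen (Jan 1, 2009) before Quinn (Feb 4, 2011) before Halvorsen (May 5, 2011) before Farouk (Mar 21, 2016) before Mbeki (Feb 14, 2021).
Order: Amari, Whitfield, Petrov, Eriksen, Quinn, Halvorsen, Farouk, Mbeki. So position 6.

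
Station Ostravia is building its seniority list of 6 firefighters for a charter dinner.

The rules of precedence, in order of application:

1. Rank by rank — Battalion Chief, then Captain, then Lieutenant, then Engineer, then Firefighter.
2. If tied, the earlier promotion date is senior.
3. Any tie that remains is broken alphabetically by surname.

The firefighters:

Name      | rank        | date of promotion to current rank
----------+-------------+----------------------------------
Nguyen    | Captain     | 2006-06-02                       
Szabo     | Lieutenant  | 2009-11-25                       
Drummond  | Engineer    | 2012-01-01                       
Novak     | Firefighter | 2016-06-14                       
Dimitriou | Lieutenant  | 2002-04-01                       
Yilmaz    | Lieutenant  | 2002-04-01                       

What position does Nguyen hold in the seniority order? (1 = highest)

By rank: Nguyen (Captain); then Dimitriou, Yilmaz and Szabo (Lieutenant); then Drummond (Engineer); then Novak (Firefighter).
Among Dimitriou, Yilmaz and Szabo, by date of promotion to current rank (earlier first): Dimitriou and Yilmaz (2002-04-01) before Szabo (2009-11-25).
Among Dimitriou and Yilmaz, alphabetically by surname: Dimitriou before Yilmaz.
Order: Nguyen, Dimitriou, Yilmaz, Szabo, Drummond, Novak. So position 1.

1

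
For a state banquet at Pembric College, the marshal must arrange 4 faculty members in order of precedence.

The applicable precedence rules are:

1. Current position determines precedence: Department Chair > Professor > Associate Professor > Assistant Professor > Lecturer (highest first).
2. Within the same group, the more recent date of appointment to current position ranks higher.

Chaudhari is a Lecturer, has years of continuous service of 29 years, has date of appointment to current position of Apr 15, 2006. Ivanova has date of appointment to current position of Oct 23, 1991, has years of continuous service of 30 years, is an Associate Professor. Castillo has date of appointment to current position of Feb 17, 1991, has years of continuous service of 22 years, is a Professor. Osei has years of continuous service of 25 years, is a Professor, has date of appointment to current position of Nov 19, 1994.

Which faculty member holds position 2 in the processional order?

Castillo

By current position: Osei and Castillo (Professor); then Ivanova (Associate Professor); then Chaudhari (Lecturer).
Among Osei and Castillo, by date of appointment to current position (later first): Osei (Nov 19, 1994) before Castillo (Feb 17, 1991).
Order: Osei, Castillo, Ivanova, Chaudhari.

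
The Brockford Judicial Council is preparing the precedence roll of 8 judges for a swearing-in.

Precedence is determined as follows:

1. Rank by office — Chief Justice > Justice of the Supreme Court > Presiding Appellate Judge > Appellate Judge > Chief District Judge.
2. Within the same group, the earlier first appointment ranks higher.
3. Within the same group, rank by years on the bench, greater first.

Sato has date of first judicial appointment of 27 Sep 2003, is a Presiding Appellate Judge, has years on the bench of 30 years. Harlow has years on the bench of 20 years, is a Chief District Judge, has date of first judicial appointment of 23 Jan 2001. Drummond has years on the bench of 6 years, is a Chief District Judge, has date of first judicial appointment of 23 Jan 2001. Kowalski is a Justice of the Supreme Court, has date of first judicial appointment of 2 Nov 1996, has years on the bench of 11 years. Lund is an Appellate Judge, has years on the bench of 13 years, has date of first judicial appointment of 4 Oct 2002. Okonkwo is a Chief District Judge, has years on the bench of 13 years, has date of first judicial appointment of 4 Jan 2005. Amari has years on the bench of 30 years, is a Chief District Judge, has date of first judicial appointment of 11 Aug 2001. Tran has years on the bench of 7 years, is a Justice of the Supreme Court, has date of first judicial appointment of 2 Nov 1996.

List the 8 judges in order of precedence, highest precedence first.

Kowalski, Tran, Sato, Lund, Harlow, Drummond, Amari, Okonkwo

By office: Kowalski and Tran (Justice of the Supreme Court); then Sato (Presiding Appellate Judge); then Lund (Appellate Judge); then Harlow, Drummond, Amari and Okonkwo (Chief District Judge).
Kowalski and Tran both have date of first judicial appointment 2 Nov 1996, so the next rule applies.
Among Kowalski and Tran, by years on the bench (higher first): Kowalski (11 years) before Tran (7 years).
Among Harlow, Drummond, Amari and Okonkwo, by date of first judicial appointment (earlier first): Harlow and Drummond (23 Jan 2001) before Amari (11 Aug 2001) before Okonkwo (4 Jan 2005).
Among Harlow and Drummond, by years on the bench (higher first): Harlow (20 years) before Drummond (6 years).
Full order: Kowalski, Tran, Sato, Lund, Harlow, Drummond, Amari, Okonkwo.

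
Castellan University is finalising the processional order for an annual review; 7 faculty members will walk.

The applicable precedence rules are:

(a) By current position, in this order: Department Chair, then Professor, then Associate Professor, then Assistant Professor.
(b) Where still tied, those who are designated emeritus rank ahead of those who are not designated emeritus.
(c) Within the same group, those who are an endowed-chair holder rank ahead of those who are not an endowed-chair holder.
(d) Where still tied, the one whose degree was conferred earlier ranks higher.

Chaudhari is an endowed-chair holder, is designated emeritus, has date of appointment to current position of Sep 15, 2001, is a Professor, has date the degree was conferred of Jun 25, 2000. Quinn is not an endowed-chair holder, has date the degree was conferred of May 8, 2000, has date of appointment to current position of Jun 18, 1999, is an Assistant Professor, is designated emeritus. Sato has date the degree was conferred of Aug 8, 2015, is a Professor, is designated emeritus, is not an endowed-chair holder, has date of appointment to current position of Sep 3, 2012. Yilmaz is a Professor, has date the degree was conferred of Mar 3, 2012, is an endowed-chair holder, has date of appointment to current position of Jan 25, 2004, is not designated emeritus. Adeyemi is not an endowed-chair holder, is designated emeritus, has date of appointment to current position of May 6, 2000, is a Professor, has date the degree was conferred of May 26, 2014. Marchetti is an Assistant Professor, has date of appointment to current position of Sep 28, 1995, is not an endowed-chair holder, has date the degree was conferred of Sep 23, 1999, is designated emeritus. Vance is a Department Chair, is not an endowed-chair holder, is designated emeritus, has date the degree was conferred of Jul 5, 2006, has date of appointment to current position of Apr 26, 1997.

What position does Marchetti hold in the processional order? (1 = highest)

6

By current position: Vance (Department Chair); then Chaudhari, Adeyemi, Sato and Yilmaz (Professor); then Marchetti and Quinn (Assistant Professor).
Among Chaudhari, Adeyemi, Sato and Yilmaz, designated emeritus before not designated emeritus: Chaudhari, Adeyemi and Sato (designated emeritus) before Yilmaz (not designated emeritus).
Among Chaudhari, Adeyemi and Sato, an endowed-chair holder before not an endowed-chair holder: Chaudhari (an endowed-chair holder) before Adeyemi and Sato (not an endowed-chair holder).
Among Adeyemi and Sato, by date the degree was conferred (earlier first): Adeyemi (May 26, 2014) before Sato (Aug 8, 2015).
Marchetti and Quinn are each designated emeritus, so the next rule applies.
Marchetti and Quinn are each not an endowed-chair holder, so the next rule applies.
Among Marchetti and Quinn, by date the degree was conferred (earlier first): Marchetti (Sep 23, 1999) before Quinn (May 8, 2000).
Order: Vance, Chaudhari, Adeyemi, Sato, Yilmaz, Marchetti, Quinn. So position 6.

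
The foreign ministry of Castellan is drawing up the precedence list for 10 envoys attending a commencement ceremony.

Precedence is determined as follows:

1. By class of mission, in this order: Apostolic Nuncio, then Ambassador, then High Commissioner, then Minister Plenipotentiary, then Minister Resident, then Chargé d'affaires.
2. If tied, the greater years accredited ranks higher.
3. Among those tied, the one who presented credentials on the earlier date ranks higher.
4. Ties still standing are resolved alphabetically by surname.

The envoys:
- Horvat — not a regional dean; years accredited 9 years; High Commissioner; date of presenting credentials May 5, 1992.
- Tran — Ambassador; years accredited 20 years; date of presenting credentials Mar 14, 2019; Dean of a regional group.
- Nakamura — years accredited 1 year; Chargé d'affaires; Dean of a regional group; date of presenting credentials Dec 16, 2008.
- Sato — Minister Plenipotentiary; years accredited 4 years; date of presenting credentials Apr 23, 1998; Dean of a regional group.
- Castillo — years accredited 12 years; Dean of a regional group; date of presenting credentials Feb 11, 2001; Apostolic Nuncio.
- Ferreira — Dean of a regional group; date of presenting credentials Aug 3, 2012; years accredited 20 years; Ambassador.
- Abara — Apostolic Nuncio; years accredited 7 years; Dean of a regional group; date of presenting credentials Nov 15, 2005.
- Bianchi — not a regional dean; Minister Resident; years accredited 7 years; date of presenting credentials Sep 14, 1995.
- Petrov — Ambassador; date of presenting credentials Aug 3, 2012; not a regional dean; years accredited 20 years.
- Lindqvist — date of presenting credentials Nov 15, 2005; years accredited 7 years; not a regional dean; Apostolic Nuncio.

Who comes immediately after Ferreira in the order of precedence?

Petrov

By class of mission: Castillo, Abara and Lindqvist (Apostolic Nuncio); then Ferreira, Petrov and Tran (Ambassador); then Horvat (High Commissioner); then Sato (Minister Plenipotentiary); then Bianchi (Minister Resident); then Nakamura (Chargé d'affaires).
Among Castillo, Abara and Lindqvist, by years accredited (higher first): Castillo (12 years) before Abara and Lindqvist (7 years).
Abara and Lindqvist both have date of presenting credentials Nov 15, 2005, so the next rule applies.
Among Abara and Lindqvist, alphabetically by surname: Abara before Lindqvist.
Ferreira, Petrov and Tran all have years accredited 20 years, so the next rule applies.
Among Ferreira, Petrov and Tran, by date of presenting credentials (earlier first): Ferreira and Petrov (Aug 3, 2012) before Tran (Mar 14, 2019).
Among Ferreira and Petrov, alphabetically by surname: Ferreira before Petrov.
Order: Castillo, Abara, Lindqvist, Ferreira, Petrov, Tran, Horvat, Sato, Bianchi, Nakamura.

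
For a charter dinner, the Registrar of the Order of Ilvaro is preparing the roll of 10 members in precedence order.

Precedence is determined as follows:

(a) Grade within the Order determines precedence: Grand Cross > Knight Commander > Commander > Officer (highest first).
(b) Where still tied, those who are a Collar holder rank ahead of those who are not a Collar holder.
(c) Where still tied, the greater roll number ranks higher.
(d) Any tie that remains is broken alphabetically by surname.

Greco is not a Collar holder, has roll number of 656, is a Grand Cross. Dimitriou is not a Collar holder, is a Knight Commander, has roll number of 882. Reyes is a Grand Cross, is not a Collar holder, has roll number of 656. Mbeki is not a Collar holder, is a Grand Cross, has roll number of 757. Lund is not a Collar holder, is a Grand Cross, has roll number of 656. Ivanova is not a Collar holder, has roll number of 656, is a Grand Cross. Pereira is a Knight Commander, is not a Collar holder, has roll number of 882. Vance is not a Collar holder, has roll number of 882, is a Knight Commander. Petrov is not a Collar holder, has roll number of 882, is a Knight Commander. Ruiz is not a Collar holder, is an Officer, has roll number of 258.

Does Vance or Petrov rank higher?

By grade within the Order: Mbeki, Greco, Ivanova, Lund and Reyes (Grand Cross); then Dimitriou, Pereira, Petrov and Vance (Knight Commander); then Ruiz (Officer).
Mbeki, Greco, Ivanova, Lund and Reyes are each not a Collar holder, so the next rule applies.
Among Mbeki, Greco, Ivanova, Lund and Reyes, by roll number (higher first): Mbeki (757) before Greco, Ivanova, Lund and Reyes (656).
Among Greco, Ivanova, Lund and Reyes, alphabetically by surname: Greco before Ivanova before Lund before Reyes.
Dimitriou, Pereira, Petrov and Vance are each not a Collar holder, so the next rule applies.
Dimitriou, Pereira, Petrov and Vance all have roll number 882, so the next rule applies.
Among Dimitriou, Pereira, Petrov and Vance, alphabetically by surname: Dimitriou before Pereira before Petrov before Vance.
So Petrov takes precedence.

Petrov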